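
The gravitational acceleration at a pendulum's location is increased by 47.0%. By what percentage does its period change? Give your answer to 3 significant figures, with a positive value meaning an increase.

-17.5%

T ∝ 1/√g, so T'/T = 1/√(1.470) = 0.8248.
Percentage change in T = (0.8248 − 1) × 100% = -17.5%.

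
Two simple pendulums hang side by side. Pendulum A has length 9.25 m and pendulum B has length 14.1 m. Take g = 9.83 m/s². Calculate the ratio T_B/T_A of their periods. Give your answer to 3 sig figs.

T ∝ √L, so T_B/T_A = √(L_B/L_A) = √(14.1/9.25) = 1.23.

1.23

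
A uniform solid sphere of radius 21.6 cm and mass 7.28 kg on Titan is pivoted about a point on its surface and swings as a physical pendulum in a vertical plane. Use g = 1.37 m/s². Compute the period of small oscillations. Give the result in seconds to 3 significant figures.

2.95 s

I_cm = (2/5)mr² = 0.1359 kg·m². The pivot is at distance d = 0.216 m from the centre of mass.
By the parallel-axis theorem, I = I_cm + md² = 0.1359 + 0.3397 = 0.4755 kg·m².
T = 2π√(I/(mgd)) = 2π√(0.4755/(7.28 × 1.37 × 0.216)) = 2.95 s.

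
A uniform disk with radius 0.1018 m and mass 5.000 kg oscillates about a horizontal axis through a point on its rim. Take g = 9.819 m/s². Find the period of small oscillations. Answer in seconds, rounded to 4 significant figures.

I_cm = ½mr² = 0.025908 kg·m². The pivot is at distance d = 0.1018 m from the centre of mass.
By the parallel-axis theorem, I = I_cm + md² = 0.025908 + 0.051816 = 0.077724 kg·m².
T = 2π√(I/(mgd)) = 2π√(0.077724/(5.000 × 9.819 × 0.1018)) = 0.7835 s.

0.7835 s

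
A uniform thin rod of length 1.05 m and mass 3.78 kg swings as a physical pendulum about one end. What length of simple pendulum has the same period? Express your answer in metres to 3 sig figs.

0.700 m

The equivalent simple-pendulum length is L_eq = I/(md), where I is about the pivot and d = 0.5250 m.
I_cm = (1/12)mL² = 0.3473 kg·m², so I = I_cm + md² = 0.3473 + 1.042 = 1.389 kg·m².
L_eq = 1.389/(3.78 × 0.5250) = 0.700 m.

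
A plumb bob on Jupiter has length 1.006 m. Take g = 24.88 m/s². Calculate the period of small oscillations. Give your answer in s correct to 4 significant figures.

T = 2π√(L/g) = 2π√(1.006/24.88) = 2π × 0.20108 = 1.263 s.

1.263 s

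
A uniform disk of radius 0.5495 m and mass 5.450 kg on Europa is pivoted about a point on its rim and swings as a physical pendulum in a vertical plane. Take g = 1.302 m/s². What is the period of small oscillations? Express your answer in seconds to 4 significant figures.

4.999 s

I_cm = ½mr² = 0.82281 kg·m². The pivot is at distance d = 0.5495 m from the centre of mass.
By the parallel-axis theorem, I = I_cm + md² = 0.82281 + 1.6456 = 2.4684 kg·m².
T = 2π√(I/(mgd)) = 2π√(2.4684/(5.450 × 1.302 × 0.5495)) = 4.999 s.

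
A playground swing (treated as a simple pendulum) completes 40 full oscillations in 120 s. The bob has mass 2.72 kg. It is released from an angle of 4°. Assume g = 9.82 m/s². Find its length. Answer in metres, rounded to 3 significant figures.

2.24 m

T = 120/40 = 3.000 s.
From T = 2π√(L/g), L = gT²/(4π²) = 9.82 × 3.000²/(4π²) = 2.24 m.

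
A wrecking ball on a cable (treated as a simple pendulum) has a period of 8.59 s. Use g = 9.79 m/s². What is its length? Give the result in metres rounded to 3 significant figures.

From T = 2π√(L/g), L = gT²/(4π²) = 9.79 × 8.590²/(4π²) = 18.3 m.

18.3 m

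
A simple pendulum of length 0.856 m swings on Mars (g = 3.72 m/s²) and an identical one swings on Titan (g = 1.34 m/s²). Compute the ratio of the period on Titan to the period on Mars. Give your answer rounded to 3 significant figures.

1.67

T ∝ 1/√g, so T₂/T₁ = √(g₁/g₂) = √(3.72/1.34) = 1.67.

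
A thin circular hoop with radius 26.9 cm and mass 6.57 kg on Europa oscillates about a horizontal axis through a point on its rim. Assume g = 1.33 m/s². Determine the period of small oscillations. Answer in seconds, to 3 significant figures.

I_cm = mr² = 0.4754 kg·m². The pivot is at distance d = 0.269 m from the centre of mass.
By the parallel-axis theorem, I = I_cm + md² = 0.4754 + 0.4754 = 0.9508 kg·m².
T = 2π√(I/(mgd)) = 2π√(0.9508/(6.57 × 1.33 × 0.269)) = 4.00 s.

4.00 s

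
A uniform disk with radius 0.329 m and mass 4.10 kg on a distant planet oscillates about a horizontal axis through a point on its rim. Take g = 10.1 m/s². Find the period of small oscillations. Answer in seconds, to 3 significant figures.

1.39 s

I_cm = ½mr² = 0.2219 kg·m². The pivot is at distance d = 0.329 m from the centre of mass.
By the parallel-axis theorem, I = I_cm + md² = 0.2219 + 0.4438 = 0.6657 kg·m².
T = 2π√(I/(mgd)) = 2π√(0.6657/(4.10 × 10.1 × 0.329)) = 1.39 s.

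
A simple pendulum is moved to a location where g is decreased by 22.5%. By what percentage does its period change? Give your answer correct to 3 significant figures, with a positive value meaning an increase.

T ∝ 1/√g, so T'/T = 1/√(0.7750) = 1.136.
Percentage change in T = (1.136 − 1) × 100% = 13.6%.

13.6%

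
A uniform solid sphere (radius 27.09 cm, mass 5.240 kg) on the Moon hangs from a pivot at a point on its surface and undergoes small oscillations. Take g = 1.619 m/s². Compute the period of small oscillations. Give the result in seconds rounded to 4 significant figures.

3.041 s

I_cm = (2/5)mr² = 0.15382 kg·m². The pivot is at distance d = 0.2709 m from the centre of mass.
By the parallel-axis theorem, I = I_cm + md² = 0.15382 + 0.38455 = 0.53837 kg·m².
T = 2π√(I/(mgd)) = 2π√(0.53837/(5.240 × 1.619 × 0.2709)) = 3.041 s.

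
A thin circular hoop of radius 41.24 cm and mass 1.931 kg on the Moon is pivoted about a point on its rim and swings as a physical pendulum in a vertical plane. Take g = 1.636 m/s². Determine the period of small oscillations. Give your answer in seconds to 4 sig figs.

4.461 s

I_cm = mr² = 0.32841 kg·m². The pivot is at distance d = 0.4124 m from the centre of mass.
By the parallel-axis theorem, I = I_cm + md² = 0.32841 + 0.32841 = 0.65682 kg·m².
T = 2π√(I/(mgd)) = 2π√(0.65682/(1.931 × 1.636 × 0.4124)) = 4.461 s.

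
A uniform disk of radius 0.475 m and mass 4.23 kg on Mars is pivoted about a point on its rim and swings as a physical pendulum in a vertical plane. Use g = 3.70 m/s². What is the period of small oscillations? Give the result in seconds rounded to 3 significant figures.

2.76 s

I_cm = ½mr² = 0.4772 kg·m². The pivot is at distance d = 0.475 m from the centre of mass.
By the parallel-axis theorem, I = I_cm + md² = 0.4772 + 0.9544 = 1.432 kg·m².
T = 2π√(I/(mgd)) = 2π√(1.432/(4.23 × 3.70 × 0.475)) = 2.76 s.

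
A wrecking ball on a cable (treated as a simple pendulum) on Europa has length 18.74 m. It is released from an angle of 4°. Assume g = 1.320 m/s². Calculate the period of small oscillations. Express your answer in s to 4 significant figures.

T = 2π√(L/g) = 2π√(18.74/1.320) = 2π × 3.7679 = 23.67 s.

23.67 s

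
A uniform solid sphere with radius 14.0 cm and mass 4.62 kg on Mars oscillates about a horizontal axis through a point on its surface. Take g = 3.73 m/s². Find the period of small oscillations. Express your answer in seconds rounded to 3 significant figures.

I_cm = (2/5)mr² = 0.03622 kg·m². The pivot is at distance d = 0.140 m from the centre of mass.
By the parallel-axis theorem, I = I_cm + md² = 0.03622 + 0.09055 = 0.1268 kg·m².
T = 2π√(I/(mgd)) = 2π√(0.1268/(4.62 × 3.73 × 0.140)) = 1.44 s.

1.44 s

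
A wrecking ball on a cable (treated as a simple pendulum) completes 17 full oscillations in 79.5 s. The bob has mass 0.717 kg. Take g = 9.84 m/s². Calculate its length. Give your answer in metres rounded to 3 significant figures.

5.45 m

T = 79.5/17 = 4.676 s.
From T = 2π√(L/g), L = gT²/(4π²) = 9.84 × 4.676²/(4π²) = 5.45 m.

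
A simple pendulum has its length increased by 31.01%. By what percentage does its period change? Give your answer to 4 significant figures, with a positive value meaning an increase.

T ∝ √L, so T'/T = √(1.3101) = 1.1446.
Percentage change in T = (1.1446 − 1) × 100% = 14.46%.

14.46%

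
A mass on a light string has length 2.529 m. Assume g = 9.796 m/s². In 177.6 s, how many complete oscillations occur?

55

T = 2π√(L/g) = 2π√(2.529/9.796) = 3.1925 s.
Number of complete oscillations = ⌊177.6/3.1925⌋ = ⌊55.631⌋ = 55.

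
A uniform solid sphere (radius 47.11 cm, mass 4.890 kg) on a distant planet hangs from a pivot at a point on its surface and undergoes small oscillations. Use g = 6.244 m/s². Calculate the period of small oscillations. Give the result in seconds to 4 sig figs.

I_cm = (2/5)mr² = 0.43411 kg·m². The pivot is at distance d = 0.4711 m from the centre of mass.
By the parallel-axis theorem, I = I_cm + md² = 0.43411 + 1.0853 = 1.5194 kg·m².
T = 2π√(I/(mgd)) = 2π√(1.5194/(4.890 × 6.244 × 0.4711)) = 2.042 s.

2.042 s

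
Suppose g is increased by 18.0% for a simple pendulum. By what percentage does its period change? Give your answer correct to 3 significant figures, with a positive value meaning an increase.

-7.94%

T ∝ 1/√g, so T'/T = 1/√(1.180) = 0.9206.
Percentage change in T = (0.9206 − 1) × 100% = -7.94%.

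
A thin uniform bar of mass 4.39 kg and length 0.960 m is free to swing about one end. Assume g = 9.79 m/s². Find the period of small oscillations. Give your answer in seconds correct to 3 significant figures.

1.61 s

For a physical pendulum T = 2π√(I/(mgd)), with d = 0.4800 m from pivot to centre of mass.
I_cm = mL²/12 = 4.39 × 0.960²/12 = 0.3372 kg·m²; I = I_cm + md² = 0.3372 + 4.39 × 0.4800² = 1.349 kg·m².
T = 2π√(1.349/(4.39 × 9.79 × 0.4800)) = 1.61 s.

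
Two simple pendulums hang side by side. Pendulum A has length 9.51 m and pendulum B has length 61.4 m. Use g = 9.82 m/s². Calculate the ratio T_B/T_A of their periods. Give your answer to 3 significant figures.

T ∝ √L, so T_B/T_A = √(L_B/L_A) = √(61.4/9.51) = 2.54.

2.54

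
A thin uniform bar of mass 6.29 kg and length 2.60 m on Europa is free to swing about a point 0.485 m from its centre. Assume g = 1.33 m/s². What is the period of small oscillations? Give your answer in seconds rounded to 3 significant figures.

For a physical pendulum T = 2π√(I/(mgd)), with d = 0.4850 m from pivot to centre of mass.
I_cm = mL²/12 = 6.29 × 2.60²/12 = 3.543 kg·m²; I = I_cm + md² = 3.543 + 6.29 × 0.4850² = 5.023 kg·m².
T = 2π√(5.023/(6.29 × 1.33 × 0.4850)) = 6.99 s.

6.99 s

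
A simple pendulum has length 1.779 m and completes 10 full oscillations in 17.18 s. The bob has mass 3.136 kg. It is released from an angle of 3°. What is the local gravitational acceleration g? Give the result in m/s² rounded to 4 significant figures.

T = 17.18/10 = 1.7180 s.
From T = 2π√(L/g), g = 4π²L/T² = 4π² × 1.779/1.7180² = 23.80 m/s².

23.80 m/s²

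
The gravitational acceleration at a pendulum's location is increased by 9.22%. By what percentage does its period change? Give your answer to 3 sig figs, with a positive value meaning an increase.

T ∝ 1/√g, so T'/T = 1/√(1.092) = 0.9569.
Percentage change in T = (0.9569 − 1) × 100% = -4.31%.

-4.31%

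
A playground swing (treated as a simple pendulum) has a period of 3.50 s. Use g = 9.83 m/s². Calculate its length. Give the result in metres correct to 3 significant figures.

From T = 2π√(L/g), L = gT²/(4π²) = 9.83 × 3.500²/(4π²) = 3.05 m.

3.05 m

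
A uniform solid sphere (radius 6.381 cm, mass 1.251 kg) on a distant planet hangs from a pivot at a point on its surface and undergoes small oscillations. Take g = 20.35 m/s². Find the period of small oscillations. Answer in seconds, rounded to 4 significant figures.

0.4163 s

I_cm = (2/5)mr² = 0.0020375 kg·m². The pivot is at distance d = 0.06381 m from the centre of mass.
By the parallel-axis theorem, I = I_cm + md² = 0.0020375 + 0.0050937 = 0.0071312 kg·m².
T = 2π√(I/(mgd)) = 2π√(0.0071312/(1.251 × 20.35 × 0.06381)) = 0.4163 s.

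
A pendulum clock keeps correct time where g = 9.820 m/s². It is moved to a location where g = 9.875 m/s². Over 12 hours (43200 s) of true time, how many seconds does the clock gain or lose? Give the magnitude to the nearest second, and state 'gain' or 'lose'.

gain 121 s

The clock's period scales as T ∝ 1/√g, so T'/T = √(9.820/9.875) = 0.997211.
In 43200 s of true time the clock registers 43200/0.997211 = 43320.8 s, so it gains 121 s.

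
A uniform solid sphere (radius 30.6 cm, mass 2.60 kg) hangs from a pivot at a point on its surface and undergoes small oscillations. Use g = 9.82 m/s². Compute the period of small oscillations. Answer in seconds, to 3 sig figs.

1.31 s

I_cm = (2/5)mr² = 0.09738 kg·m². The pivot is at distance d = 0.306 m from the centre of mass.
By the parallel-axis theorem, I = I_cm + md² = 0.09738 + 0.2435 = 0.3408 kg·m².
T = 2π√(I/(mgd)) = 2π√(0.3408/(2.60 × 9.82 × 0.306)) = 1.31 s.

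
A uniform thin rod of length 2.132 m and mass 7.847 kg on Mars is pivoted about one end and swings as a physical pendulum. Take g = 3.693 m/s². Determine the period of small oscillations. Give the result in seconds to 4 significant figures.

3.898 s

For a physical pendulum T = 2π√(I/(mgd)), with d = 1.0660 m from pivot to centre of mass.
I_cm = mL²/12 = 7.847 × 2.132²/12 = 2.9723 kg·m²; I = I_cm + md² = 2.9723 + 7.847 × 1.0660² = 11.889 kg·m².
T = 2π√(11.889/(7.847 × 3.693 × 1.0660)) = 3.898 s.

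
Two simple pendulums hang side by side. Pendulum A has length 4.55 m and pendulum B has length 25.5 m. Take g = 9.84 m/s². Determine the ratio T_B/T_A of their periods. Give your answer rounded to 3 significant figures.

2.37

T ∝ √L, so T_B/T_A = √(L_B/L_A) = √(25.5/4.55) = 2.37.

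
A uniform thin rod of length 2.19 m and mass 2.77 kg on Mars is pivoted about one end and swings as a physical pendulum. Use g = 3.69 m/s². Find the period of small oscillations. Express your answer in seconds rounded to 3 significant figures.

3.95 s

For a physical pendulum T = 2π√(I/(mgd)), with d = 1.095 m from pivot to centre of mass.
I_cm = mL²/12 = 2.77 × 2.19²/12 = 1.107 kg·m²; I = I_cm + md² = 1.107 + 2.77 × 1.095² = 4.428 kg·m².
T = 2π√(4.428/(2.77 × 3.69 × 1.095)) = 3.95 s.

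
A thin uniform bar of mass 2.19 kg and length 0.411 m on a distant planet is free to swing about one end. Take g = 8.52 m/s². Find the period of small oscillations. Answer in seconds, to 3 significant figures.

For a physical pendulum T = 2π√(I/(mgd)), with d = 0.2055 m from pivot to centre of mass.
I_cm = mL²/12 = 2.19 × 0.411²/12 = 0.03083 kg·m²; I = I_cm + md² = 0.03083 + 2.19 × 0.2055² = 0.1233 kg·m².
T = 2π√(0.1233/(2.19 × 8.52 × 0.2055)) = 1.13 s.

1.13 s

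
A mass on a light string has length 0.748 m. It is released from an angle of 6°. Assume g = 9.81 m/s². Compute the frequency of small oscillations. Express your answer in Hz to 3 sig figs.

0.576 Hz

T = 2π√(L/g) = 2π√(0.748/9.81) = 1.735 s, so f = 1/T = 0.576 Hz.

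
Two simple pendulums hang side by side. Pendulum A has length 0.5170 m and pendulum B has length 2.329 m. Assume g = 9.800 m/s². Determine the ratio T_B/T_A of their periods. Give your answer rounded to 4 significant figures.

2.122

T ∝ √L, so T_B/T_A = √(L_B/L_A) = √(2.329/0.5170) = 2.122.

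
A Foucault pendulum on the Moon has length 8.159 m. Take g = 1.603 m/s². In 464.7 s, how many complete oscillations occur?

T = 2π√(L/g) = 2π√(8.159/1.603) = 14.175 s.
Number of complete oscillations = ⌊464.7/14.175⌋ = ⌊32.782⌋ = 32.

32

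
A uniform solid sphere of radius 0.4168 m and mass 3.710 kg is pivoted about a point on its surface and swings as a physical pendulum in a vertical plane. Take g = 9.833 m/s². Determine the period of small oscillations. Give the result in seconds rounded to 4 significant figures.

1.531 s

I_cm = (2/5)mr² = 0.25780 kg·m². The pivot is at distance d = 0.4168 m from the centre of mass.
By the parallel-axis theorem, I = I_cm + md² = 0.25780 + 0.64451 = 0.90231 kg·m².
T = 2π√(I/(mgd)) = 2π√(0.90231/(3.710 × 9.833 × 0.4168)) = 1.531 s.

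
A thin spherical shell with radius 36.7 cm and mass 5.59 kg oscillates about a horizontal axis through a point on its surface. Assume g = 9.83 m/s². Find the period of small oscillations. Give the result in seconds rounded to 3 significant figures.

1.57 s

I_cm = (2/3)mr² = 0.5019 kg·m². The pivot is at distance d = 0.367 m from the centre of mass.
By the parallel-axis theorem, I = I_cm + md² = 0.5019 + 0.7529 = 1.255 kg·m².
T = 2π√(I/(mgd)) = 2π√(1.255/(5.59 × 9.83 × 0.367)) = 1.57 s.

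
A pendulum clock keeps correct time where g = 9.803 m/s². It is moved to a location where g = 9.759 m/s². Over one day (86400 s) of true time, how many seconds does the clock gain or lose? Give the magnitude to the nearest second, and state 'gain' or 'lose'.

The clock's period scales as T ∝ 1/√g, so T'/T = √(9.803/9.759) = 1.00225.
In 86400 s of true time the clock registers 86400/1.00225 = 86205.9 s, so it loses 194 s.

lose 194 s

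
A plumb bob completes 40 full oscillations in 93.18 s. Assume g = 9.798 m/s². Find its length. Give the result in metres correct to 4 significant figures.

1.347 m

T = 93.18/40 = 2.3295 s.
From T = 2π√(L/g), L = gT²/(4π²) = 9.798 × 2.3295²/(4π²) = 1.347 m.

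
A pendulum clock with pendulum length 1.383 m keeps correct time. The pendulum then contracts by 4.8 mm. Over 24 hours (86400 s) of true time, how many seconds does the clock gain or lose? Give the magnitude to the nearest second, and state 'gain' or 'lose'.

T ∝ √L, so T'/T = √(1.37820/1.383) = 0.998263.
In 86400 s of true time the clock registers 86400/0.998263 = 86550.3 s, so it gains 150 s.

gain 150 s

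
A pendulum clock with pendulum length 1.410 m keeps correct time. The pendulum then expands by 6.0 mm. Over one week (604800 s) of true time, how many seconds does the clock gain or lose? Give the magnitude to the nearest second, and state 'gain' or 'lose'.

lose 1283 s

T ∝ √L, so T'/T = √(1.41600/1.410) = 1.00213.
In 604800 s of true time the clock registers 604800/1.00213 = 603517.3 s, so it loses 1283 s.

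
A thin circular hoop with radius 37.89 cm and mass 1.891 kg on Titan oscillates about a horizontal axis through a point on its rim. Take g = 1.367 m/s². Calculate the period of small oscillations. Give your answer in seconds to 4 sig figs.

I_cm = mr² = 0.27148 kg·m². The pivot is at distance d = 0.3789 m from the centre of mass.
By the parallel-axis theorem, I = I_cm + md² = 0.27148 + 0.27148 = 0.54296 kg·m².
T = 2π√(I/(mgd)) = 2π√(0.54296/(1.891 × 1.367 × 0.3789)) = 4.678 s.

4.678 s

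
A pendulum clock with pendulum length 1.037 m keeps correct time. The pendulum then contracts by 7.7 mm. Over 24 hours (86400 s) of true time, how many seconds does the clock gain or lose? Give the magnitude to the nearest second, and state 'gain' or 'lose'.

gain 323 s

T ∝ √L, so T'/T = √(1.02930/1.037) = 0.996280.
In 86400 s of true time the clock registers 86400/0.996280 = 86722.6 s, so it gains 323 s.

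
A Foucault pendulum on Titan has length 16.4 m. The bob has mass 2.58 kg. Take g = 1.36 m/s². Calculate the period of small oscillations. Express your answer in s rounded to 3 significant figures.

T = 2π√(L/g) = 2π√(16.4/1.36) = 2π × 3.473 = 21.8 s.

21.8 s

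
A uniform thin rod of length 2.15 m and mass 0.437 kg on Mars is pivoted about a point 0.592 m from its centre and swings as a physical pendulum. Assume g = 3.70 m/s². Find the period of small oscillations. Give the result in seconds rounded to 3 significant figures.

3.64 s

For a physical pendulum T = 2π√(I/(mgd)), with d = 0.5920 m from pivot to centre of mass.
I_cm = mL²/12 = 0.437 × 2.15²/12 = 0.1683 kg·m²; I = I_cm + md² = 0.1683 + 0.437 × 0.5920² = 0.3215 kg·m².
T = 2π√(0.3215/(0.437 × 3.70 × 0.5920)) = 3.64 s.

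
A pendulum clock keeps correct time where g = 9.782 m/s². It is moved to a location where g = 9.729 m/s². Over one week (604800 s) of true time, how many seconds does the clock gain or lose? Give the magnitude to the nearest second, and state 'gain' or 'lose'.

lose 1641 s

The clock's period scales as T ∝ 1/√g, so T'/T = √(9.782/9.729) = 1.00272.
In 604800 s of true time the clock registers 604800/1.00272 = 603159.3 s, so it loses 1641 s.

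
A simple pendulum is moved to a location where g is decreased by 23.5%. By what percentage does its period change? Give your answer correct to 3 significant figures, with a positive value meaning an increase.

14.3%

T ∝ 1/√g, so T'/T = 1/√(0.7650) = 1.143.
Percentage change in T = (1.143 − 1) × 100% = 14.3%.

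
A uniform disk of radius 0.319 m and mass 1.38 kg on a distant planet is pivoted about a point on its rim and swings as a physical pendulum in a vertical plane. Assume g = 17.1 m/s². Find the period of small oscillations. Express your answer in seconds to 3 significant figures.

1.05 s

I_cm = ½mr² = 0.07022 kg·m². The pivot is at distance d = 0.319 m from the centre of mass.
By the parallel-axis theorem, I = I_cm + md² = 0.07022 + 0.1404 = 0.2106 kg·m².
T = 2π√(I/(mgd)) = 2π√(0.2106/(1.38 × 17.1 × 0.319)) = 1.05 s.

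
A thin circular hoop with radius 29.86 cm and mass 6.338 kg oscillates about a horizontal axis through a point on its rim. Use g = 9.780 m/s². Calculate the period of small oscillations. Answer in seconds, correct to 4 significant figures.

1.553 s

I_cm = mr² = 0.56511 kg·m². The pivot is at distance d = 0.2986 m from the centre of mass.
By the parallel-axis theorem, I = I_cm + md² = 0.56511 + 0.56511 = 1.1302 kg·m².
T = 2π√(I/(mgd)) = 2π√(1.1302/(6.338 × 9.780 × 0.2986)) = 1.553 s.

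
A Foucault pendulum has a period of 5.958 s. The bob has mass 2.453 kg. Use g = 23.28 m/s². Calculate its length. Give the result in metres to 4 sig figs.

From T = 2π√(L/g), L = gT²/(4π²) = 23.28 × 5.9580²/(4π²) = 20.93 m.

20.93 m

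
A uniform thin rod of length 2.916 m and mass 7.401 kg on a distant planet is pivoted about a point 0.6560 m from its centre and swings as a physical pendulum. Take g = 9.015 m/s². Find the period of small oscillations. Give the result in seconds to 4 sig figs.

2.757 s

For a physical pendulum T = 2π√(I/(mgd)), with d = 0.65600 m from pivot to centre of mass.
I_cm = mL²/12 = 7.401 × 2.916²/12 = 5.2443 kg·m²; I = I_cm + md² = 5.2443 + 7.401 × 0.65600² = 8.4292 kg·m².
T = 2π√(8.4292/(7.401 × 9.015 × 0.65600)) = 2.757 s.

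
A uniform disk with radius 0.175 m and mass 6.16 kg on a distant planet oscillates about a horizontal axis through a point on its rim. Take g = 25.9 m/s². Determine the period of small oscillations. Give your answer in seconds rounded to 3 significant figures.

I_cm = ½mr² = 0.09432 kg·m². The pivot is at distance d = 0.175 m from the centre of mass.
By the parallel-axis theorem, I = I_cm + md² = 0.09432 + 0.1886 = 0.2830 kg·m².
T = 2π√(I/(mgd)) = 2π√(0.2830/(6.16 × 25.9 × 0.175)) = 0.633 s.

0.633 s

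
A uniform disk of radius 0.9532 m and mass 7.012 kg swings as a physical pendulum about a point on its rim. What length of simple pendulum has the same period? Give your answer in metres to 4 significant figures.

The equivalent simple-pendulum length is L_eq = I/(md), where I is about the pivot and d = 0.95320 m.
I_cm = ½mR² = 3.1855 kg·m², so I = I_cm + md² = 3.1855 + 6.3710 = 9.5566 kg·m².
L_eq = 9.5566/(7.012 × 0.95320) = 1.430 m.

1.430 m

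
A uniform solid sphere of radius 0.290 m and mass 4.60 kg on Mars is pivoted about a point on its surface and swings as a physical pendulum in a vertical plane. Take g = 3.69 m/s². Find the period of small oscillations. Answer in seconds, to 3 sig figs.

2.08 s

I_cm = (2/5)mr² = 0.1547 kg·m². The pivot is at distance d = 0.290 m from the centre of mass.
By the parallel-axis theorem, I = I_cm + md² = 0.1547 + 0.3869 = 0.5416 kg·m².
T = 2π√(I/(mgd)) = 2π√(0.5416/(4.60 × 3.69 × 0.290)) = 2.08 s.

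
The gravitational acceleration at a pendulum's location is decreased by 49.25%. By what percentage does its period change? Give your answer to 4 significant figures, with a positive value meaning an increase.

T ∝ 1/√g, so T'/T = 1/√(0.50750) = 1.4037.
Percentage change in T = (1.4037 − 1) × 100% = 40.37%.

40.37%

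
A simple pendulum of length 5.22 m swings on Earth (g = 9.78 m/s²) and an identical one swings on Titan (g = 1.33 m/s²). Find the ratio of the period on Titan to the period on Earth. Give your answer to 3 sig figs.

2.71

T ∝ 1/√g, so T₂/T₁ = √(g₁/g₂) = √(9.78/1.33) = 2.71.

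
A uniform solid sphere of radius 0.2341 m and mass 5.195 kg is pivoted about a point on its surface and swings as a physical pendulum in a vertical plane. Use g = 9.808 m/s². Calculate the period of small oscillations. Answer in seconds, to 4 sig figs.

1.149 s

I_cm = (2/5)mr² = 0.11388 kg·m². The pivot is at distance d = 0.2341 m from the centre of mass.
By the parallel-axis theorem, I = I_cm + md² = 0.11388 + 0.28470 = 0.39858 kg·m².
T = 2π√(I/(mgd)) = 2π√(0.39858/(5.195 × 9.808 × 0.2341)) = 1.149 s.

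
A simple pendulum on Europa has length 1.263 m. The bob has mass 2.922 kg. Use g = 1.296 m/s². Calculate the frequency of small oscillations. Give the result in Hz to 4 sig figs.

T = 2π√(L/g) = 2π√(1.263/1.296) = 6.2027 s, so f = 1/T = 0.1612 Hz.

0.1612 Hz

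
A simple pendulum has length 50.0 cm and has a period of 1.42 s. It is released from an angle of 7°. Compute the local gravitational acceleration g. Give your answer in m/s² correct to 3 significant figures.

From T = 2π√(L/g), g = 4π²L/T² = 4π² × 0.500/1.420² = 9.79 m/s².

9.79 m/s²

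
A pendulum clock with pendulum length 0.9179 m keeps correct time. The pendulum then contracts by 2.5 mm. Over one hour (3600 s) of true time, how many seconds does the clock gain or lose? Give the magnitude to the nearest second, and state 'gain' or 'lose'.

T ∝ √L, so T'/T = √(0.91540/0.9179) = 0.998637.
In 3600 s of true time the clock registers 3600/0.998637 = 3604.9 s, so it gains 5 s.

gain 5 s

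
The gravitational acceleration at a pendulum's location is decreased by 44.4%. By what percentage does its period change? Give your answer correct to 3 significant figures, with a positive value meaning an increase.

T ∝ 1/√g, so T'/T = 1/√(0.5560) = 1.341.
Percentage change in T = (1.341 − 1) × 100% = 34.1%.

34.1%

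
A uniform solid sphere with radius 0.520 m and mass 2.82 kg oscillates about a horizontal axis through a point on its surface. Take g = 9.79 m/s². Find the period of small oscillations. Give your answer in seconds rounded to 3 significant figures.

I_cm = (2/5)mr² = 0.3050 kg·m². The pivot is at distance d = 0.520 m from the centre of mass.
By the parallel-axis theorem, I = I_cm + md² = 0.3050 + 0.7625 = 1.068 kg·m².
T = 2π√(I/(mgd)) = 2π√(1.068/(2.82 × 9.79 × 0.520)) = 1.71 s.

1.71 s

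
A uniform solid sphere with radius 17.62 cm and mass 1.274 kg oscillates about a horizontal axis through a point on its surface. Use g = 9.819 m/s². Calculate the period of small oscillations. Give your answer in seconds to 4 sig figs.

I_cm = (2/5)mr² = 0.015821 kg·m². The pivot is at distance d = 0.1762 m from the centre of mass.
By the parallel-axis theorem, I = I_cm + md² = 0.015821 + 0.039553 = 0.055374 kg·m².
T = 2π√(I/(mgd)) = 2π√(0.055374/(1.274 × 9.819 × 0.1762)) = 0.9959 s.

0.9959 s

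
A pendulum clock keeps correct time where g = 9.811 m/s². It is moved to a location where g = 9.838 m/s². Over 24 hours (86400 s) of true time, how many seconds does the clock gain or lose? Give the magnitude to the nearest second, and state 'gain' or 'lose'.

gain 119 s

The clock's period scales as T ∝ 1/√g, so T'/T = √(9.811/9.838) = 0.998627.
In 86400 s of true time the clock registers 86400/0.998627 = 86518.8 s, so it gains 119 s.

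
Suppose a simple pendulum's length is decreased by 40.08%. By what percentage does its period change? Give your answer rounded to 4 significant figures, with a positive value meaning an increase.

-22.59%

T ∝ √L, so T'/T = √(0.59920) = 0.77408.
Percentage change in T = (0.77408 − 1) × 100% = -22.59%.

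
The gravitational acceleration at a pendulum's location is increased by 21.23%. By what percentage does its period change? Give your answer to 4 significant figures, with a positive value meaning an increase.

-9.177%

T ∝ 1/√g, so T'/T = 1/√(1.2123) = 0.90823.
Percentage change in T = (0.90823 − 1) × 100% = -9.177%.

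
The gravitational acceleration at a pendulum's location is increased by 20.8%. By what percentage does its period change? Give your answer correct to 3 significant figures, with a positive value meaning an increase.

T ∝ 1/√g, so T'/T = 1/√(1.208) = 0.9098.
Percentage change in T = (0.9098 − 1) × 100% = -9.02%.

-9.02%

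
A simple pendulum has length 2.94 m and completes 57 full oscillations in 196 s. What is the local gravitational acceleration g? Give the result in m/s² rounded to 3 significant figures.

9.82 m/s²

T = 196/57 = 3.439 s.
From T = 2π√(L/g), g = 4π²L/T² = 4π² × 2.94/3.439² = 9.82 m/s².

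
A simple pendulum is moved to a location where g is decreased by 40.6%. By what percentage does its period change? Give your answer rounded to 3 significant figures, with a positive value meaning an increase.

29.7%

T ∝ 1/√g, so T'/T = 1/√(0.5940) = 1.297.
Percentage change in T = (1.297 − 1) × 100% = 29.7%.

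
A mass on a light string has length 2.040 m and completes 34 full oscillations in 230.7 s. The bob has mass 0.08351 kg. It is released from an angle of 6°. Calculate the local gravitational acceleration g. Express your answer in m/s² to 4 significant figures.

1.749 m/s²

T = 230.7/34 = 6.7853 s.
From T = 2π√(L/g), g = 4π²L/T² = 4π² × 2.040/6.7853² = 1.749 m/s².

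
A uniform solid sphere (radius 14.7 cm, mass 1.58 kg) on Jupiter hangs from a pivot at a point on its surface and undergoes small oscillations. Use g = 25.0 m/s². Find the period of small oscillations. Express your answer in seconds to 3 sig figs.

0.570 s

I_cm = (2/5)mr² = 0.01366 kg·m². The pivot is at distance d = 0.147 m from the centre of mass.
By the parallel-axis theorem, I = I_cm + md² = 0.01366 + 0.03414 = 0.04780 kg·m².
T = 2π√(I/(mgd)) = 2π√(0.04780/(1.58 × 25.0 × 0.147)) = 0.570 s.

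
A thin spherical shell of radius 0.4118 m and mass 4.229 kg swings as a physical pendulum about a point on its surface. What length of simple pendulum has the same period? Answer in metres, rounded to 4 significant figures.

0.6863 m

The equivalent simple-pendulum length is L_eq = I/(md), where I is about the pivot and d = 0.41180 m.
I_cm = (2/3)mR² = 0.47810 kg·m², so I = I_cm + md² = 0.47810 + 0.71715 = 1.1953 kg·m².
L_eq = 1.1953/(4.229 × 0.41180) = 0.6863 m.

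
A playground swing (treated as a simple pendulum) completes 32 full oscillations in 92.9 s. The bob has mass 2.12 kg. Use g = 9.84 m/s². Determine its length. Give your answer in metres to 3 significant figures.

T = 92.9/32 = 2.903 s.
From T = 2π√(L/g), L = gT²/(4π²) = 9.84 × 2.903²/(4π²) = 2.10 m.

2.10 m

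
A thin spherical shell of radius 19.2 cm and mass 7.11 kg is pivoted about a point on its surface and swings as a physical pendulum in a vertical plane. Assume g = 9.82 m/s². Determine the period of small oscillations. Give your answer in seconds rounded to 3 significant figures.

I_cm = (2/3)mr² = 0.1747 kg·m². The pivot is at distance d = 0.192 m from the centre of mass.
By the parallel-axis theorem, I = I_cm + md² = 0.1747 + 0.2621 = 0.4368 kg·m².
T = 2π√(I/(mgd)) = 2π√(0.4368/(7.11 × 9.82 × 0.192)) = 1.13 s.

1.13 s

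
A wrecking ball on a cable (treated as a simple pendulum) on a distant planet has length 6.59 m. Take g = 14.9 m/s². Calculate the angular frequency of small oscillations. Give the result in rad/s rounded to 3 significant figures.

ω = √(g/L) = √(14.9/6.59) = 1.50 rad/s.

1.50 rad/s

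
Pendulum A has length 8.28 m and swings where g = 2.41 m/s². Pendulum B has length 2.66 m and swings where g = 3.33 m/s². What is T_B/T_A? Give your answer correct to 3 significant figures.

T = 2π√(L/g), so T_B/T_A = √((L_B/g_B)/(L_A/g_A)) = √((2.66/3.33)/(8.28/2.41)) = 0.482.

0.482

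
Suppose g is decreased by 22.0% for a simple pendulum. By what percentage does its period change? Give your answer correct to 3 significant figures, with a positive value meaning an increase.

T ∝ 1/√g, so T'/T = 1/√(0.7800) = 1.132.
Percentage change in T = (1.132 − 1) × 100% = 13.2%.

13.2%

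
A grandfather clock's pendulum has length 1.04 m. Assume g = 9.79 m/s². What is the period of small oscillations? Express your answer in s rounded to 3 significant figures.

2.05 s

T = 2π√(L/g) = 2π√(1.04/9.79) = 2π × 0.3259 = 2.05 s.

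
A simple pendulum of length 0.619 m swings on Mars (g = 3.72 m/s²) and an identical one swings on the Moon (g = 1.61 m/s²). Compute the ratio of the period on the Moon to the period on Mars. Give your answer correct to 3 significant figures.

T ∝ 1/√g, so T₂/T₁ = √(g₁/g₂) = √(3.72/1.61) = 1.52.

1.52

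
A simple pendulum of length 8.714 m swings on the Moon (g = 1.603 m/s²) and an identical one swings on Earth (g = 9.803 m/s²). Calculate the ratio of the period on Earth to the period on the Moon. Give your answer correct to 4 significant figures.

0.4044

T ∝ 1/√g, so T₂/T₁ = √(g₁/g₂) = √(1.603/9.803) = 0.4044.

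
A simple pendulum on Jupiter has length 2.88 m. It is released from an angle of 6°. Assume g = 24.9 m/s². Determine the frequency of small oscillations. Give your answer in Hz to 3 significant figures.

0.468 Hz

T = 2π√(L/g) = 2π√(2.88/24.9) = 2.137 s, so f = 1/T = 0.468 Hz.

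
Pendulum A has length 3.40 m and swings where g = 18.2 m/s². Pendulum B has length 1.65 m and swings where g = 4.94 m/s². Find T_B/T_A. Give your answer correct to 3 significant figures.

T = 2π√(L/g), so T_B/T_A = √((L_B/g_B)/(L_A/g_A)) = √((1.65/4.94)/(3.40/18.2)) = 1.34.

1.34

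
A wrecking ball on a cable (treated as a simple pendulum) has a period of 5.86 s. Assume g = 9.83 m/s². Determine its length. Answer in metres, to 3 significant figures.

8.55 m

From T = 2π√(L/g), L = gT²/(4π²) = 9.83 × 5.860²/(4π²) = 8.55 m.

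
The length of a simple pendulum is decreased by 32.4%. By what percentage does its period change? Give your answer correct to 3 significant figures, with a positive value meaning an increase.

T ∝ √L, so T'/T = √(0.6760) = 0.8222.
Percentage change in T = (0.8222 − 1) × 100% = -17.8%.

-17.8%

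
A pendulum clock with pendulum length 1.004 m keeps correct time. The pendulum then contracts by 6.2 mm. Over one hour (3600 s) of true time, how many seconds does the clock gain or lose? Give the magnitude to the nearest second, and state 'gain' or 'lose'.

T ∝ √L, so T'/T = √(0.99780/1.004) = 0.996908.
In 3600 s of true time the clock registers 3600/0.996908 = 3611.2 s, so it gains 11 s.

gain 11 s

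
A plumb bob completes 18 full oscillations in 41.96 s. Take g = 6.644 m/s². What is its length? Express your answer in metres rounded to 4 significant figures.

0.9145 m

T = 41.96/18 = 2.3311 s.
From T = 2π√(L/g), L = gT²/(4π²) = 6.644 × 2.3311²/(4π²) = 0.9145 m.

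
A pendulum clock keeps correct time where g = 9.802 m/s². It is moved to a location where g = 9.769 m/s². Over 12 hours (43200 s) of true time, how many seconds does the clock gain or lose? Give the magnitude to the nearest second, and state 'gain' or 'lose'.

lose 73 s

The clock's period scales as T ∝ 1/√g, so T'/T = √(9.802/9.769) = 1.00169.
In 43200 s of true time the clock registers 43200/1.00169 = 43127.2 s, so it loses 73 s.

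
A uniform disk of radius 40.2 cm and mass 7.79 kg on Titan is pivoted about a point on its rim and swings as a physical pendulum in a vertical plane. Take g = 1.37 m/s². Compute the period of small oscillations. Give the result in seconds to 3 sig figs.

4.17 s

I_cm = ½mr² = 0.6294 kg·m². The pivot is at distance d = 0.402 m from the centre of mass.
By the parallel-axis theorem, I = I_cm + md² = 0.6294 + 1.259 = 1.888 kg·m².
T = 2π√(I/(mgd)) = 2π√(1.888/(7.79 × 1.37 × 0.402)) = 4.17 s.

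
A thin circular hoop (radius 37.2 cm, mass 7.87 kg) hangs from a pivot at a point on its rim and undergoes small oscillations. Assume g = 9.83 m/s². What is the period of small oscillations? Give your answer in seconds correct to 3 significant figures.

I_cm = mr² = 1.089 kg·m². The pivot is at distance d = 0.372 m from the centre of mass.
By the parallel-axis theorem, I = I_cm + md² = 1.089 + 1.089 = 2.178 kg·m².
T = 2π√(I/(mgd)) = 2π√(2.178/(7.87 × 9.83 × 0.372)) = 1.73 s.

1.73 s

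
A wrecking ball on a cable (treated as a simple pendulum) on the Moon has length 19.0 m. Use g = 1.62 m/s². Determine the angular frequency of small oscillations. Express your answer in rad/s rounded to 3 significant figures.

ω = √(g/L) = √(1.62/19.0) = 0.292 rad/s.

0.292 rad/s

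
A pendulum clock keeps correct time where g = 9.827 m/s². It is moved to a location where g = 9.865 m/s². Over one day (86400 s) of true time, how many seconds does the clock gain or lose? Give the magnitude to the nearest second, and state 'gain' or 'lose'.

The clock's period scales as T ∝ 1/√g, so T'/T = √(9.827/9.865) = 0.998072.
In 86400 s of true time the clock registers 86400/0.998072 = 86566.9 s, so it gains 167 s.

gain 167 s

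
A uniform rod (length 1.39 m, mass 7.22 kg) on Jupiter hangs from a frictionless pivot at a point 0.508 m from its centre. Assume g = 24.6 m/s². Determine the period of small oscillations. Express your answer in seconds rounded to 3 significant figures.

1.15 s

For a physical pendulum T = 2π√(I/(mgd)), with d = 0.5080 m from pivot to centre of mass.
I_cm = mL²/12 = 7.22 × 1.39²/12 = 1.162 kg·m²; I = I_cm + md² = 1.162 + 7.22 × 0.5080² = 3.026 kg·m².
T = 2π√(3.026/(7.22 × 24.6 × 0.5080)) = 1.15 s.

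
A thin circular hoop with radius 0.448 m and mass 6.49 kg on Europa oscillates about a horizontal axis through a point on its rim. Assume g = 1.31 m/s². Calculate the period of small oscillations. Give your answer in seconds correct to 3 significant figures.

5.20 s

I_cm = mr² = 1.303 kg·m². The pivot is at distance d = 0.448 m from the centre of mass.
By the parallel-axis theorem, I = I_cm + md² = 1.303 + 1.303 = 2.605 kg·m².
T = 2π√(I/(mgd)) = 2π√(2.605/(6.49 × 1.31 × 0.448)) = 5.20 s.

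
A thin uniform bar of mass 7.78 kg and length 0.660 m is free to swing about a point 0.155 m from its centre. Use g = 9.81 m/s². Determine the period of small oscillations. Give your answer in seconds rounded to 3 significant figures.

For a physical pendulum T = 2π√(I/(mgd)), with d = 0.1550 m from pivot to centre of mass.
I_cm = mL²/12 = 7.78 × 0.660²/12 = 0.2824 kg·m²; I = I_cm + md² = 0.2824 + 7.78 × 0.1550² = 0.4693 kg·m².
T = 2π√(0.4693/(7.78 × 9.81 × 0.1550)) = 1.25 s.

1.25 s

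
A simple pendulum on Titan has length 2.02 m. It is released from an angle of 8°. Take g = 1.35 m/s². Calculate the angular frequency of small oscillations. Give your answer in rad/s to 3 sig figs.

ω = √(g/L) = √(1.35/2.02) = 0.818 rad/s.

0.818 rad/s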